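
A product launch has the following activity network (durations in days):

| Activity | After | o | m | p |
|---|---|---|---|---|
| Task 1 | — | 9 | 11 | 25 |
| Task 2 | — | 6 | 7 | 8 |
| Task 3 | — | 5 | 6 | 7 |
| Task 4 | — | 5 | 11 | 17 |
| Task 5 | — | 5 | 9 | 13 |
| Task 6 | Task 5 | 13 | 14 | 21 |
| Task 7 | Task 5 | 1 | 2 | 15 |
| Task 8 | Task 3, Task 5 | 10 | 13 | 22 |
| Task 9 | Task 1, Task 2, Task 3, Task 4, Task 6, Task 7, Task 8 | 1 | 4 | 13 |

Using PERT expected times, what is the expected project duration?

29 days

te_Task 1 = (9 + 4·11 + 25)/6 = 78/6 = 13
te_Task 2 = (6 + 4·7 + 8)/6 = 42/6 = 7
te_Task 3 = (5 + 4·6 + 7)/6 = 36/6 = 6
te_Task 4 = (5 + 4·11 + 17)/6 = 66/6 = 11
te_Task 5 = (5 + 4·9 + 13)/6 = 54/6 = 9
te_Task 6 = (13 + 4·14 + 21)/6 = 90/6 = 15
te_Task 7 = (1 + 4·2 + 15)/6 = 24/6 = 4
te_Task 8 = (10 + 4·13 + 22)/6 = 84/6 = 14
te_Task 9 = (1 + 4·4 + 13)/6 = 30/6 = 5

Forward pass:
ES_Task 1 = 0; EF_Task 1 = 13
ES_Task 2 = 0; EF_Task 2 = 7
ES_Task 3 = 0; EF_Task 3 = 6
ES_Task 4 = 0; EF_Task 4 = 11
ES_Task 5 = 0; EF_Task 5 = 9
ES_Task 6 = 9; EF_Task 6 = 9+15 = 24
ES_Task 7 = 9; EF_Task 7 = 9+4 = 13
ES_Task 8 = max(EF_Task 3=6, EF_Task 5=9) = 9; EF_Task 8 = 9+14 = 23
ES_Task 9 = max(EF_Task 1=13, EF_Task 2=7, EF_Task 3=6, EF_Task 4=11, EF_Task 6=24, EF_Task 7=13, EF_Task 8=23) = 24; EF_Task 9 = 24+5 = 29
Expected project duration μ = 29 days. Critical path: Task 5 → Task 6 → Task 9.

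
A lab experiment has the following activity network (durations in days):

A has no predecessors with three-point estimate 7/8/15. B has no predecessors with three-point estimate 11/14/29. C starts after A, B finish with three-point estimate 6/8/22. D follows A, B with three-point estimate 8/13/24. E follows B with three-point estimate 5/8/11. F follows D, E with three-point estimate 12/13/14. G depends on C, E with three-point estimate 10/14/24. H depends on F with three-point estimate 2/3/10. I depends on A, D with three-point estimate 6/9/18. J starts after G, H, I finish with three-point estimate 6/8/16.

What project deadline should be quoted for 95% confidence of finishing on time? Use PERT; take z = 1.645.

te_A = (7 + 4·8 + 15)/6 = 54/6 = 9; σ²_A = ((15−7)/6)² = 1.778
te_B = (11 + 4·14 + 29)/6 = 96/6 = 16; σ²_B = ((29−11)/6)² = 9.000
te_C = (6 + 4·8 + 22)/6 = 60/6 = 10; σ²_C = ((22−6)/6)² = 7.111
te_D = (8 + 4·13 + 24)/6 = 84/6 = 14; σ²_D = ((24−8)/6)² = 7.111
te_E = (5 + 4·8 + 11)/6 = 48/6 = 8; σ²_E = ((11−5)/6)² = 1.000
te_F = (12 + 4·13 + 14)/6 = 78/6 = 13; σ²_F = ((14−12)/6)² = 0.111
te_G = (10 + 4·14 + 24)/6 = 90/6 = 15; σ²_G = ((24−10)/6)² = 5.444
te_H = (2 + 4·3 + 10)/6 = 24/6 = 4; σ²_H = ((10−2)/6)² = 1.778
te_I = (6 + 4·9 + 18)/6 = 60/6 = 10; σ²_I = ((18−6)/6)² = 4.000
te_J = (6 + 4·8 + 16)/6 = 54/6 = 9; σ²_J = ((16−6)/6)² = 2.778

Forward pass:
ES_A = 0; EF_A = 9
ES_B = 0; EF_B = 16
ES_C = max(EF_A=9, EF_B=16) = 16; EF_C = 16+10 = 26
ES_D = max(EF_A=9, EF_B=16) = 16; EF_D = 16+14 = 30
ES_E = 16; EF_E = 16+8 = 24
ES_F = max(EF_D=30, EF_E=24) = 30; EF_F = 30+13 = 43
ES_G = max(EF_C=26, EF_E=24) = 26; EF_G = 26+15 = 41
ES_H = 43; EF_H = 43+4 = 47
ES_I = max(EF_A=9, EF_D=30) = 30; EF_I = 30+10 = 40
ES_J = max(EF_G=41, EF_H=47, EF_I=40) = 47; EF_J = 47+9 = 56
Expected project duration μ = 56 days. Critical path: B → D → F → H → J.

Variance along critical path = 9.000 + 7.111 + 0.111 + 1.778 + 2.778 = 20.778; σ = 4.558 days.
D = μ + z·σ = 56 + 1.645·4.558 = 63.5 days

63.5 days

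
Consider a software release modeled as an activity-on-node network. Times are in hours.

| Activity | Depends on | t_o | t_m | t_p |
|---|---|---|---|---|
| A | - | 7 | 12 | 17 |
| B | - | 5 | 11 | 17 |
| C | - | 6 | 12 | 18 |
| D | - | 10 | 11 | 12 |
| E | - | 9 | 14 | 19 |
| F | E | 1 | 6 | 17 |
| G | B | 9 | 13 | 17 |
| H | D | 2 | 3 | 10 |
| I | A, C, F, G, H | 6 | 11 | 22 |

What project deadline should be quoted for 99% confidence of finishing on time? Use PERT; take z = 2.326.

44.4 hours

te_A = (7 + 4·12 + 17)/6 = 72/6 = 12; σ²_A = ((17−7)/6)² = 2.778
te_B = (5 + 4·11 + 17)/6 = 66/6 = 11; σ²_B = ((17−5)/6)² = 4.000
te_C = (6 + 4·12 + 18)/6 = 72/6 = 12; σ²_C = ((18−6)/6)² = 4.000
te_D = (10 + 4·11 + 12)/6 = 66/6 = 11; σ²_D = ((12−10)/6)² = 0.111
te_E = (9 + 4·14 + 19)/6 = 84/6 = 14; σ²_E = ((19−9)/6)² = 2.778
te_F = (1 + 4·6 + 17)/6 = 42/6 = 7; σ²_F = ((17−1)/6)² = 7.111
te_G = (9 + 4·13 + 17)/6 = 78/6 = 13; σ²_G = ((17−9)/6)² = 1.778
te_H = (2 + 4·3 + 10)/6 = 24/6 = 4; σ²_H = ((10−2)/6)² = 1.778
te_I = (6 + 4·11 + 22)/6 = 72/6 = 12; σ²_I = ((22−6)/6)² = 7.111

Forward pass:
ES_A = 0; EF_A = 12
ES_B = 0; EF_B = 11
ES_C = 0; EF_C = 12
ES_D = 0; EF_D = 11
ES_E = 0; EF_E = 14
ES_F = 14; EF_F = 14+7 = 21
ES_G = 11; EF_G = 11+13 = 24
ES_H = 11; EF_H = 11+4 = 15
ES_I = max(EF_A=12, EF_C=12, EF_F=21, EF_G=24, EF_H=15) = 24; EF_I = 24+12 = 36
Expected project duration μ = 36 hours. Critical path: B → G → I.

Variance along critical path = 4.000 + 1.778 + 7.111 = 12.889; σ = 3.590 hours.
D = μ + z·σ = 36 + 2.326·3.590 = 44.4 hours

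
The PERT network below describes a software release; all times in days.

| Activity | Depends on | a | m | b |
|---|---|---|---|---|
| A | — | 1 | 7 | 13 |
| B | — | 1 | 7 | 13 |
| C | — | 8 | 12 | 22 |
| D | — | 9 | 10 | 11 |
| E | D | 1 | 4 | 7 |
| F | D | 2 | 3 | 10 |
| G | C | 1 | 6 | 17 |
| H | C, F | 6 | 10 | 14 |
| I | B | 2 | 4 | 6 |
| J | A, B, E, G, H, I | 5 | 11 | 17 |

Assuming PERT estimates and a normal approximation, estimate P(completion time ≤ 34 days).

te_A = (1 + 4·7 + 13)/6 = 42/6 = 7; σ²_A = ((13−1)/6)² = 4.000
te_B = (1 + 4·7 + 13)/6 = 42/6 = 7; σ²_B = ((13−1)/6)² = 4.000
te_C = (8 + 4·12 + 22)/6 = 78/6 = 13; σ²_C = ((22−8)/6)² = 5.444
te_D = (9 + 4·10 + 11)/6 = 60/6 = 10; σ²_D = ((11−9)/6)² = 0.111
te_E = (1 + 4·4 + 7)/6 = 24/6 = 4; σ²_E = ((7−1)/6)² = 1.000
te_F = (2 + 4·3 + 10)/6 = 24/6 = 4; σ²_F = ((10−2)/6)² = 1.778
te_G = (1 + 4·6 + 17)/6 = 42/6 = 7; σ²_G = ((17−1)/6)² = 7.111
te_H = (6 + 4·10 + 14)/6 = 60/6 = 10; σ²_H = ((14−6)/6)² = 1.778
te_I = (2 + 4·4 + 6)/6 = 24/6 = 4; σ²_I = ((6−2)/6)² = 0.444
te_J = (5 + 4·11 + 17)/6 = 66/6 = 11; σ²_J = ((17−5)/6)² = 4.000

Forward pass:
ES_A = 0; EF_A = 7
ES_B = 0; EF_B = 7
ES_C = 0; EF_C = 13
ES_D = 0; EF_D = 10
ES_E = 10; EF_E = 10+4 = 14
ES_F = 10; EF_F = 10+4 = 14
ES_G = 13; EF_G = 13+7 = 20
ES_H = max(EF_C=13, EF_F=14) = 14; EF_H = 14+10 = 24
ES_I = 7; EF_I = 7+4 = 11
ES_J = max(EF_A=7, EF_B=7, EF_E=14, EF_G=20, EF_H=24, EF_I=11) = 24; EF_J = 24+11 = 35
Expected project duration μ = 35 days. Critical path: D → F → H → J.

Variance along critical path = 0.111 + 1.778 + 1.778 + 4.000 = 7.667; σ = √7.667 = 2.769 days.
Z = (34 − 35) / 2.769 = -0.361
P(T ≤ 34) = Φ(-0.361) ≈ 0.359

0.359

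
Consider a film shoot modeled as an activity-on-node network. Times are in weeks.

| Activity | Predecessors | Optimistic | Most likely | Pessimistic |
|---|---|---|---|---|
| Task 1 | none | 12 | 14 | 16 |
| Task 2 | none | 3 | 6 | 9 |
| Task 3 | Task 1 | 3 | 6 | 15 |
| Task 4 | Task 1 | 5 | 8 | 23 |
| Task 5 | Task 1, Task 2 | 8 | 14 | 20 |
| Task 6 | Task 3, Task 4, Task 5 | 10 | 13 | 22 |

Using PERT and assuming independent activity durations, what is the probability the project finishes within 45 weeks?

te_Task 1 = (12 + 4·14 + 16)/6 = 84/6 = 14; σ²_Task 1 = ((16−12)/6)² = 0.444
te_Task 2 = (3 + 4·6 + 9)/6 = 36/6 = 6; σ²_Task 2 = ((9−3)/6)² = 1.000
te_Task 3 = (3 + 4·6 + 15)/6 = 42/6 = 7; σ²_Task 3 = ((15−3)/6)² = 4.000
te_Task 4 = (5 + 4·8 + 23)/6 = 60/6 = 10; σ²_Task 4 = ((23−5)/6)² = 9.000
te_Task 5 = (8 + 4·14 + 20)/6 = 84/6 = 14; σ²_Task 5 = ((20−8)/6)² = 4.000
te_Task 6 = (10 + 4·13 + 22)/6 = 84/6 = 14; σ²_Task 6 = ((22−10)/6)² = 4.000

Forward pass:
ES_Task 1 = 0; EF_Task 1 = 14
ES_Task 2 = 0; EF_Task 2 = 6
ES_Task 3 = 14; EF_Task 3 = 14+7 = 21
ES_Task 4 = 14; EF_Task 4 = 14+10 = 24
ES_Task 5 = max(EF_Task 1=14, EF_Task 2=6) = 14; EF_Task 5 = 14+14 = 28
ES_Task 6 = max(EF_Task 3=21, EF_Task 4=24, EF_Task 5=28) = 28; EF_Task 6 = 28+14 = 42
Expected project duration μ = 42 weeks. Critical path: Task 1 → Task 5 → Task 6.

Variance along critical path = 0.444 + 4.000 + 4.000 = 8.444; σ = √8.444 = 2.906 weeks.
Z = (45 − 42) / 2.906 = 1.032
P(T ≤ 45) = Φ(1.032) ≈ 0.849

0.849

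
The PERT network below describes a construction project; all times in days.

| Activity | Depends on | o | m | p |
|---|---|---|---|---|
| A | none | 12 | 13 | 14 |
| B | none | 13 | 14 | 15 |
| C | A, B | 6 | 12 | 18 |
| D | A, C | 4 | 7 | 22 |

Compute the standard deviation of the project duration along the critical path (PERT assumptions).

te_A = (12 + 4·13 + 14)/6 = 78/6 = 13; σ²_A = ((14−12)/6)² = 0.111
te_B = (13 + 4·14 + 15)/6 = 84/6 = 14; σ²_B = ((15−13)/6)² = 0.111
te_C = (6 + 4·12 + 18)/6 = 72/6 = 12; σ²_C = ((18−6)/6)² = 4.000
te_D = (4 + 4·7 + 22)/6 = 54/6 = 9; σ²_D = ((22−4)/6)² = 9.000

Forward pass:
ES_A = 0; EF_A = 13
ES_B = 0; EF_B = 14
ES_C = max(EF_A=13, EF_B=14) = 14; EF_C = 14+12 = 26
ES_D = max(EF_A=13, EF_C=26) = 26; EF_D = 26+9 = 35
Expected project duration μ = 35 days. Critical path: B → C → D.

Variance along critical path = 0.111 + 4.000 + 9.000 = 13.111
σ = √13.111 = 3.621 days

3.62 days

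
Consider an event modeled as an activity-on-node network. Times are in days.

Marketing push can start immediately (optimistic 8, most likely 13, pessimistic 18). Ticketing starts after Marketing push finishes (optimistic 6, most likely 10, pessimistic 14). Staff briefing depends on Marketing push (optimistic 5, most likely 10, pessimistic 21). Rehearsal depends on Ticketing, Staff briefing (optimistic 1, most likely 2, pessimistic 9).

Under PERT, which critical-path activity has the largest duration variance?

te_Marketing push = (8 + 4·13 + 18)/6 = 78/6 = 13; σ²_Marketing push = ((18−8)/6)² = 2.778
te_Ticketing = (6 + 4·10 + 14)/6 = 60/6 = 10; σ²_Ticketing = ((14−6)/6)² = 1.778
te_Staff briefing = (5 + 4·10 + 21)/6 = 66/6 = 11; σ²_Staff briefing = ((21−5)/6)² = 7.111
te_Rehearsal = (1 + 4·2 + 9)/6 = 18/6 = 3; σ²_Rehearsal = ((9−1)/6)² = 1.778

Forward pass:
ES_Marketing push = 0; EF_Marketing push = 13
ES_Ticketing = 13; EF_Ticketing = 13+10 = 23
ES_Staff briefing = 13; EF_Staff briefing = 13+11 = 24
ES_Rehearsal = max(EF_Ticketing=23, EF_Staff briefing=24) = 24; EF_Rehearsal = 24+3 = 27
Expected project duration μ = 27 days. Critical path: Marketing push → Staff briefing → Rehearsal.

Variances on critical path: σ²_Marketing push=2.778, σ²_Staff briefing=7.111, σ²_Rehearsal=1.778.
Largest is σ²_Staff briefing = 7.111.

Staff briefing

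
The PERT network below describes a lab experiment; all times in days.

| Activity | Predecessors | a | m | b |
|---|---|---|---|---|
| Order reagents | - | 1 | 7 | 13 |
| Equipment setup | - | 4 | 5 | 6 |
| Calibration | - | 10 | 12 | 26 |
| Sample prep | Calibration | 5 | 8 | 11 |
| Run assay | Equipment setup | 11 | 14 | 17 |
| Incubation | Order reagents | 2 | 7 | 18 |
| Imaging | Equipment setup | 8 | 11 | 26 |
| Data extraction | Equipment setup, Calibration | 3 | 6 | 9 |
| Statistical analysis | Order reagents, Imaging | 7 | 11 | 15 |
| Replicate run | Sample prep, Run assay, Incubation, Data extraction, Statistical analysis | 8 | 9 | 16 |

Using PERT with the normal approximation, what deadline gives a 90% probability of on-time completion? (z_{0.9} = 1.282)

43.6 days

te_Order reagents = (1 + 4·7 + 13)/6 = 42/6 = 7; σ²_Order reagents = ((13−1)/6)² = 4.000
te_Equipment setup = (4 + 4·5 + 6)/6 = 30/6 = 5; σ²_Equipment setup = ((6−4)/6)² = 0.111
te_Calibration = (10 + 4·12 + 26)/6 = 84/6 = 14; σ²_Calibration = ((26−10)/6)² = 7.111
te_Sample prep = (5 + 4·8 + 11)/6 = 48/6 = 8; σ²_Sample prep = ((11−5)/6)² = 1.000
te_Run assay = (11 + 4·14 + 17)/6 = 84/6 = 14; σ²_Run assay = ((17−11)/6)² = 1.000
te_Incubation = (2 + 4·7 + 18)/6 = 48/6 = 8; σ²_Incubation = ((18−2)/6)² = 7.111
te_Imaging = (8 + 4·11 + 26)/6 = 78/6 = 13; σ²_Imaging = ((26−8)/6)² = 9.000
te_Data extraction = (3 + 4·6 + 9)/6 = 36/6 = 6; σ²_Data extraction = ((9−3)/6)² = 1.000
te_Statistical analysis = (7 + 4·11 + 15)/6 = 66/6 = 11; σ²_Statistical analysis = ((15−7)/6)² = 1.778
te_Replicate run = (8 + 4·9 + 16)/6 = 60/6 = 10; σ²_Replicate run = ((16−8)/6)² = 1.778

Forward pass:
ES_Order reagents = 0; EF_Order reagents = 7
ES_Equipment setup = 0; EF_Equipment setup = 5
ES_Calibration = 0; EF_Calibration = 14
ES_Sample prep = 14; EF_Sample prep = 14+8 = 22
ES_Run assay = 5; EF_Run assay = 5+14 = 19
ES_Incubation = 7; EF_Incubation = 7+8 = 15
ES_Imaging = 5; EF_Imaging = 5+13 = 18
ES_Data extraction = max(EF_Equipment setup=5, EF_Calibration=14) = 14; EF_Data extraction = 14+6 = 20
ES_Statistical analysis = max(EF_Order reagents=7, EF_Imaging=18) = 18; EF_Statistical analysis = 18+11 = 29
ES_Replicate run = max(EF_Sample prep=22, EF_Run assay=19, EF_Incubation=15, EF_Data extraction=20, EF_Statistical analysis=29) = 29; EF_Replicate run = 29+10 = 39
Expected project duration μ = 39 days. Critical path: Equipment setup → Imaging → Statistical analysis → Replicate run.

Variance along critical path = 0.111 + 9.000 + 1.778 + 1.778 = 12.667; σ = 3.559 days.
D = μ + z·σ = 39 + 1.282·3.559 = 43.6 days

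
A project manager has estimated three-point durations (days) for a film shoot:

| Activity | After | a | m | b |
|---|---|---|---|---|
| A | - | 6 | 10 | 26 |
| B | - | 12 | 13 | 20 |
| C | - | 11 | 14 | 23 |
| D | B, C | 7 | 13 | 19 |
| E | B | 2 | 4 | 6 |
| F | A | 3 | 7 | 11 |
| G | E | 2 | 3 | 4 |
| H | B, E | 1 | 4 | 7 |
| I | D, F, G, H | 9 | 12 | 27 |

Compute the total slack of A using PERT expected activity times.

9 days

te_A = (6 + 4·10 + 26)/6 = 72/6 = 12
te_B = (12 + 4·13 + 20)/6 = 84/6 = 14
te_C = (11 + 4·14 + 23)/6 = 90/6 = 15
te_D = (7 + 4·13 + 19)/6 = 78/6 = 13
te_E = (2 + 4·4 + 6)/6 = 24/6 = 4
te_F = (3 + 4·7 + 11)/6 = 42/6 = 7
te_G = (2 + 4·3 + 4)/6 = 18/6 = 3
te_H = (1 + 4·4 + 7)/6 = 24/6 = 4
te_I = (9 + 4·12 + 27)/6 = 84/6 = 14

Forward pass:
ES_A = 0; EF_A = 12
ES_B = 0; EF_B = 14
ES_C = 0; EF_C = 15
ES_D = max(EF_B=14, EF_C=15) = 15; EF_D = 15+13 = 28
ES_E = 14; EF_E = 14+4 = 18
ES_F = 12; EF_F = 12+7 = 19
ES_G = 18; EF_G = 18+3 = 21
ES_H = max(EF_B=14, EF_E=18) = 18; EF_H = 18+4 = 22
ES_I = max(EF_D=28, EF_F=19, EF_G=21, EF_H=22) = 28; EF_I = 28+14 = 42
Expected project duration μ = 42 days. Critical path: C → D → I.

Backward pass:
LF_I = 42; LS_I = 42−14 = 28
LF_H = LS_I = 28; LS_H = 28−4 = 24
LF_G = LS_I = 28; LS_G = 28−3 = 25
LF_F = LS_I = 28; LS_F = 28−7 = 21
LF_E = min(LS_G=25, LS_H=24) = 24; LS_E = 24−4 = 20
LF_D = LS_I = 28; LS_D = 28−13 = 15
LF_C = LS_D = 15; LS_C = 15−15 = 0
LF_B = min(LS_D=15, LS_E=20, LS_H=24) = 15; LS_B = 15−14 = 1
LF_A = LS_F = 21; LS_A = 21−12 = 9
Slack_A = LS_A − ES_A = 9 − 0 = 9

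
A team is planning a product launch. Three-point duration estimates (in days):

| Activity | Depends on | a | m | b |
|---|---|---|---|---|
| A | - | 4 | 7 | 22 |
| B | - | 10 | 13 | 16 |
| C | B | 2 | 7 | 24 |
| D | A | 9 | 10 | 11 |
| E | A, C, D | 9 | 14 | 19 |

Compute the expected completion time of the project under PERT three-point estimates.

te_A = (4 + 4·7 + 22)/6 = 54/6 = 9
te_B = (10 + 4·13 + 16)/6 = 78/6 = 13
te_C = (2 + 4·7 + 24)/6 = 54/6 = 9
te_D = (9 + 4·10 + 11)/6 = 60/6 = 10
te_E = (9 + 4·14 + 19)/6 = 84/6 = 14

Forward pass:
ES_A = 0; EF_A = 9
ES_B = 0; EF_B = 13
ES_C = 13; EF_C = 13+9 = 22
ES_D = 9; EF_D = 9+10 = 19
ES_E = max(EF_A=9, EF_C=22, EF_D=19) = 22; EF_E = 22+14 = 36
Expected project duration μ = 36 days. Critical path: B → C → E.

36 days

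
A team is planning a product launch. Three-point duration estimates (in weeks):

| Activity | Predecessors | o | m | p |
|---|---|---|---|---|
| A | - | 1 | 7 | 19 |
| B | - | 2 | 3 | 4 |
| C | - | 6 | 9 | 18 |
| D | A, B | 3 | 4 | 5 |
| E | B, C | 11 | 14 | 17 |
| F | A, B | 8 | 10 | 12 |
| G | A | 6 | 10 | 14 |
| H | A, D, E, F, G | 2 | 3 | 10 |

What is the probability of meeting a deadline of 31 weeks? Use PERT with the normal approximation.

0.875

te_A = (1 + 4·7 + 19)/6 = 48/6 = 8; σ²_A = ((19−1)/6)² = 9.000
te_B = (2 + 4·3 + 4)/6 = 18/6 = 3; σ²_B = ((4−2)/6)² = 0.111
te_C = (6 + 4·9 + 18)/6 = 60/6 = 10; σ²_C = ((18−6)/6)² = 4.000
te_D = (3 + 4·4 + 5)/6 = 24/6 = 4; σ²_D = ((5−3)/6)² = 0.111
te_E = (11 + 4·14 + 17)/6 = 84/6 = 14; σ²_E = ((17−11)/6)² = 1.000
te_F = (8 + 4·10 + 12)/6 = 60/6 = 10; σ²_F = ((12−8)/6)² = 0.444
te_G = (6 + 4·10 + 14)/6 = 60/6 = 10; σ²_G = ((14−6)/6)² = 1.778
te_H = (2 + 4·3 + 10)/6 = 24/6 = 4; σ²_H = ((10−2)/6)² = 1.778

Forward pass:
ES_A = 0; EF_A = 8
ES_B = 0; EF_B = 3
ES_C = 0; EF_C = 10
ES_D = max(EF_A=8, EF_B=3) = 8; EF_D = 8+4 = 12
ES_E = max(EF_B=3, EF_C=10) = 10; EF_E = 10+14 = 24
ES_F = max(EF_A=8, EF_B=3) = 8; EF_F = 8+10 = 18
ES_G = 8; EF_G = 8+10 = 18
ES_H = max(EF_A=8, EF_D=12, EF_E=24, EF_F=18, EF_G=18) = 24; EF_H = 24+4 = 28
Expected project duration μ = 28 weeks. Critical path: C → E → H.

Variance along critical path = 4.000 + 1.000 + 1.778 = 6.778; σ = √6.778 = 2.603 weeks.
Z = (31 − 28) / 2.603 = 1.152
P(T ≤ 31) = Φ(1.152) ≈ 0.875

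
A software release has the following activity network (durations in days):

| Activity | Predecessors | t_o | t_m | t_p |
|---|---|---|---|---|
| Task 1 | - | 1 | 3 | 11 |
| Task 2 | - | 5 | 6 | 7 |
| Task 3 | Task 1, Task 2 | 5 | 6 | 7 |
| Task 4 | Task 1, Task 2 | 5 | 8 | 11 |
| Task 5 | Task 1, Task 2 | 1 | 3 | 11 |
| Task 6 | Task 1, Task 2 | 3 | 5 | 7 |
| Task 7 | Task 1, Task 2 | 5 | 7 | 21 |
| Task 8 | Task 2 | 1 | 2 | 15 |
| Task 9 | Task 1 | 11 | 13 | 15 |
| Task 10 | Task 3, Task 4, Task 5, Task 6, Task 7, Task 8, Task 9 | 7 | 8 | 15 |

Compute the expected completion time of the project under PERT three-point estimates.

te_Task 1 = (1 + 4·3 + 11)/6 = 24/6 = 4
te_Task 2 = (5 + 4·6 + 7)/6 = 36/6 = 6
te_Task 3 = (5 + 4·6 + 7)/6 = 36/6 = 6
te_Task 4 = (5 + 4·8 + 11)/6 = 48/6 = 8
te_Task 5 = (1 + 4·3 + 11)/6 = 24/6 = 4
te_Task 6 = (3 + 4·5 + 7)/6 = 30/6 = 5
te_Task 7 = (5 + 4·7 + 21)/6 = 54/6 = 9
te_Task 8 = (1 + 4·2 + 15)/6 = 24/6 = 4
te_Task 9 = (11 + 4·13 + 15)/6 = 78/6 = 13
te_Task 10 = (7 + 4·8 + 15)/6 = 54/6 = 9

Forward pass:
ES_Task 1 = 0; EF_Task 1 = 4
ES_Task 2 = 0; EF_Task 2 = 6
ES_Task 3 = max(EF_Task 1=4, EF_Task 2=6) = 6; EF_Task 3 = 6+6 = 12
ES_Task 4 = max(EF_Task 1=4, EF_Task 2=6) = 6; EF_Task 4 = 6+8 = 14
ES_Task 5 = max(EF_Task 1=4, EF_Task 2=6) = 6; EF_Task 5 = 6+4 = 10
ES_Task 6 = max(EF_Task 1=4, EF_Task 2=6) = 6; EF_Task 6 = 6+5 = 11
ES_Task 7 = max(EF_Task 1=4, EF_Task 2=6) = 6; EF_Task 7 = 6+9 = 15
ES_Task 8 = 6; EF_Task 8 = 6+4 = 10
ES_Task 9 = 4; EF_Task 9 = 4+13 = 17
ES_Task 10 = max(EF_Task 3=12, EF_Task 4=14, EF_Task 5=10, EF_Task 6=11, EF_Task 7=15, EF_Task 8=10, EF_Task 9=17) = 17; EF_Task 10 = 17+9 = 26
Expected project duration μ = 26 days. Critical path: Task 1 → Task 9 → Task 10.

26 days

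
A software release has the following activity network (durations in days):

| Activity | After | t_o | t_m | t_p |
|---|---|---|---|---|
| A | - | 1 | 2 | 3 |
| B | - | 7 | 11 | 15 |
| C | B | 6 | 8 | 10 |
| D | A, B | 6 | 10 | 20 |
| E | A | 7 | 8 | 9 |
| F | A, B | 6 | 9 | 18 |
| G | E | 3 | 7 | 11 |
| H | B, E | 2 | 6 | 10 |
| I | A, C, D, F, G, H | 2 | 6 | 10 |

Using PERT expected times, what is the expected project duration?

28 days

te_A = (1 + 4·2 + 3)/6 = 12/6 = 2
te_B = (7 + 4·11 + 15)/6 = 66/6 = 11
te_C = (6 + 4·8 + 10)/6 = 48/6 = 8
te_D = (6 + 4·10 + 20)/6 = 66/6 = 11
te_E = (7 + 4·8 + 9)/6 = 48/6 = 8
te_F = (6 + 4·9 + 18)/6 = 60/6 = 10
te_G = (3 + 4·7 + 11)/6 = 42/6 = 7
te_H = (2 + 4·6 + 10)/6 = 36/6 = 6
te_I = (2 + 4·6 + 10)/6 = 36/6 = 6

Forward pass:
ES_A = 0; EF_A = 2
ES_B = 0; EF_B = 11
ES_C = 11; EF_C = 11+8 = 19
ES_D = max(EF_A=2, EF_B=11) = 11; EF_D = 11+11 = 22
ES_E = 2; EF_E = 2+8 = 10
ES_F = max(EF_A=2, EF_B=11) = 11; EF_F = 11+10 = 21
ES_G = 10; EF_G = 10+7 = 17
ES_H = max(EF_B=11, EF_E=10) = 11; EF_H = 11+6 = 17
ES_I = max(EF_A=2, EF_C=19, EF_D=22, EF_F=21, EF_G=17, EF_H=17) = 22; EF_I = 22+6 = 28
Expected project duration μ = 28 days. Critical path: B → D → I.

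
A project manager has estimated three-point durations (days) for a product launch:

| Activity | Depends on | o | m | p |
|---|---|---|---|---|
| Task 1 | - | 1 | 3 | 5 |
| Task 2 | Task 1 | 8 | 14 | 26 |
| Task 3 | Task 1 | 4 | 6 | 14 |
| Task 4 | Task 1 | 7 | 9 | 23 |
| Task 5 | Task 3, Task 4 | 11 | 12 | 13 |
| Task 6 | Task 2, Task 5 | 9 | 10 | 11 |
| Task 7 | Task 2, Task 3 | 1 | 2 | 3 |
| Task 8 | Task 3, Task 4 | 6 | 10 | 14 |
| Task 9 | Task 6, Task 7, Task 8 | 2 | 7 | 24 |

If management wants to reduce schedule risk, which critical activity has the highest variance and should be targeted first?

te_Task 1 = (1 + 4·3 + 5)/6 = 18/6 = 3; σ²_Task 1 = ((5−1)/6)² = 0.444
te_Task 2 = (8 + 4·14 + 26)/6 = 90/6 = 15; σ²_Task 2 = ((26−8)/6)² = 9.000
te_Task 3 = (4 + 4·6 + 14)/6 = 42/6 = 7; σ²_Task 3 = ((14−4)/6)² = 2.778
te_Task 4 = (7 + 4·9 + 23)/6 = 66/6 = 11; σ²_Task 4 = ((23−7)/6)² = 7.111
te_Task 5 = (11 + 4·12 + 13)/6 = 72/6 = 12; σ²_Task 5 = ((13−11)/6)² = 0.111
te_Task 6 = (9 + 4·10 + 11)/6 = 60/6 = 10; σ²_Task 6 = ((11−9)/6)² = 0.111
te_Task 7 = (1 + 4·2 + 3)/6 = 12/6 = 2; σ²_Task 7 = ((3−1)/6)² = 0.111
te_Task 8 = (6 + 4·10 + 14)/6 = 60/6 = 10; σ²_Task 8 = ((14−6)/6)² = 1.778
te_Task 9 = (2 + 4·7 + 24)/6 = 54/6 = 9; σ²_Task 9 = ((24−2)/6)² = 13.444

Forward pass:
ES_Task 1 = 0; EF_Task 1 = 3
ES_Task 2 = 3; EF_Task 2 = 3+15 = 18
ES_Task 3 = 3; EF_Task 3 = 3+7 = 10
ES_Task 4 = 3; EF_Task 4 = 3+11 = 14
ES_Task 5 = max(EF_Task 3=10, EF_Task 4=14) = 14; EF_Task 5 = 14+12 = 26
ES_Task 6 = max(EF_Task 2=18, EF_Task 5=26) = 26; EF_Task 6 = 26+10 = 36
ES_Task 7 = max(EF_Task 2=18, EF_Task 3=10) = 18; EF_Task 7 = 18+2 = 20
ES_Task 8 = max(EF_Task 3=10, EF_Task 4=14) = 14; EF_Task 8 = 14+10 = 24
ES_Task 9 = max(EF_Task 6=36, EF_Task 7=20, EF_Task 8=24) = 36; EF_Task 9 = 36+9 = 45
Expected project duration μ = 45 days. Critical path: Task 1 → Task 4 → Task 5 → Task 6 → Task 9.

Variances on critical path: σ²_Task 1=0.444, σ²_Task 4=7.111, σ²_Task 5=0.111, σ²_Task 6=0.111, σ²_Task 9=13.444.
Largest is σ²_Task 9 = 13.444.

Task 9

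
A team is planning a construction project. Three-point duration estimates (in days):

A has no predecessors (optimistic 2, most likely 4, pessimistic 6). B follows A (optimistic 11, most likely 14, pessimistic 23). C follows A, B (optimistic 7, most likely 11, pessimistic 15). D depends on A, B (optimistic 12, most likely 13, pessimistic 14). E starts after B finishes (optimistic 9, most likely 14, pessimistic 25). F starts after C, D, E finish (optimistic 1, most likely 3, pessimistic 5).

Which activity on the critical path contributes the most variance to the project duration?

te_A = (2 + 4·4 + 6)/6 = 24/6 = 4; σ²_A = ((6−2)/6)² = 0.444
te_B = (11 + 4·14 + 23)/6 = 90/6 = 15; σ²_B = ((23−11)/6)² = 4.000
te_C = (7 + 4·11 + 15)/6 = 66/6 = 11; σ²_C = ((15−7)/6)² = 1.778
te_D = (12 + 4·13 + 14)/6 = 78/6 = 13; σ²_D = ((14−12)/6)² = 0.111
te_E = (9 + 4·14 + 25)/6 = 90/6 = 15; σ²_E = ((25−9)/6)² = 7.111
te_F = (1 + 4·3 + 5)/6 = 18/6 = 3; σ²_F = ((5−1)/6)² = 0.444

Forward pass:
ES_A = 0; EF_A = 4
ES_B = 4; EF_B = 4+15 = 19
ES_C = max(EF_A=4, EF_B=19) = 19; EF_C = 19+11 = 30
ES_D = max(EF_A=4, EF_B=19) = 19; EF_D = 19+13 = 32
ES_E = 19; EF_E = 19+15 = 34
ES_F = max(EF_C=30, EF_D=32, EF_E=34) = 34; EF_F = 34+3 = 37
Expected project duration μ = 37 days. Critical path: A → B → E → F.

Variances on critical path: σ²_A=0.444, σ²_B=4.000, σ²_E=7.111, σ²_F=0.444.
Largest is σ²_E = 7.111.

E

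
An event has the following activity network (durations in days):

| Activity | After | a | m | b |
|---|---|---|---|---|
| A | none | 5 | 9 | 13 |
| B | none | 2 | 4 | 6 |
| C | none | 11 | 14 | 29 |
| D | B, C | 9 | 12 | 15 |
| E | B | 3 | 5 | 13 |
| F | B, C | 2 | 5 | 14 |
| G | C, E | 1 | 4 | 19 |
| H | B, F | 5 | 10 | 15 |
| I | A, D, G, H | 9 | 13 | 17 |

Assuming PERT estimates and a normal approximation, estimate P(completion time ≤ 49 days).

te_A = (5 + 4·9 + 13)/6 = 54/6 = 9; σ²_A = ((13−5)/6)² = 1.778
te_B = (2 + 4·4 + 6)/6 = 24/6 = 4; σ²_B = ((6−2)/6)² = 0.444
te_C = (11 + 4·14 + 29)/6 = 96/6 = 16; σ²_C = ((29−11)/6)² = 9.000
te_D = (9 + 4·12 + 15)/6 = 72/6 = 12; σ²_D = ((15−9)/6)² = 1.000
te_E = (3 + 4·5 + 13)/6 = 36/6 = 6; σ²_E = ((13−3)/6)² = 2.778
te_F = (2 + 4·5 + 14)/6 = 36/6 = 6; σ²_F = ((14−2)/6)² = 4.000
te_G = (1 + 4·4 + 19)/6 = 36/6 = 6; σ²_G = ((19−1)/6)² = 9.000
te_H = (5 + 4·10 + 15)/6 = 60/6 = 10; σ²_H = ((15−5)/6)² = 2.778
te_I = (9 + 4·13 + 17)/6 = 78/6 = 13; σ²_I = ((17−9)/6)² = 1.778

Forward pass:
ES_A = 0; EF_A = 9
ES_B = 0; EF_B = 4
ES_C = 0; EF_C = 16
ES_D = max(EF_B=4, EF_C=16) = 16; EF_D = 16+12 = 28
ES_E = 4; EF_E = 4+6 = 10
ES_F = max(EF_B=4, EF_C=16) = 16; EF_F = 16+6 = 22
ES_G = max(EF_C=16, EF_E=10) = 16; EF_G = 16+6 = 22
ES_H = max(EF_B=4, EF_F=22) = 22; EF_H = 22+10 = 32
ES_I = max(EF_A=9, EF_D=28, EF_G=22, EF_H=32) = 32; EF_I = 32+13 = 45
Expected project duration μ = 45 days. Critical path: C → F → H → I.

Variance along critical path = 9.000 + 4.000 + 2.778 + 1.778 = 17.556; σ = √17.556 = 4.190 days.
Z = (49 − 45) / 4.190 = 0.955
P(T ≤ 49) = Φ(0.955) ≈ 0.830

0.830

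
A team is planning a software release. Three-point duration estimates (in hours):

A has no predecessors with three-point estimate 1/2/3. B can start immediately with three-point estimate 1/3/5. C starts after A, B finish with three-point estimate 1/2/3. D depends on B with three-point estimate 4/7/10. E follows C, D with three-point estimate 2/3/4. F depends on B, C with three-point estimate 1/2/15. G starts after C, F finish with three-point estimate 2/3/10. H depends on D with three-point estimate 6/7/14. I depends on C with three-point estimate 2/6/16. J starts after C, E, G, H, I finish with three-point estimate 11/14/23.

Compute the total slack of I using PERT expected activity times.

6 hours

te_A = (1 + 4·2 + 3)/6 = 12/6 = 2
te_B = (1 + 4·3 + 5)/6 = 18/6 = 3
te_C = (1 + 4·2 + 3)/6 = 12/6 = 2
te_D = (4 + 4·7 + 10)/6 = 42/6 = 7
te_E = (2 + 4·3 + 4)/6 = 18/6 = 3
te_F = (1 + 4·2 + 15)/6 = 24/6 = 4
te_G = (2 + 4·3 + 10)/6 = 24/6 = 4
te_H = (6 + 4·7 + 14)/6 = 48/6 = 8
te_I = (2 + 4·6 + 16)/6 = 42/6 = 7
te_J = (11 + 4·14 + 23)/6 = 90/6 = 15

Forward pass:
ES_A = 0; EF_A = 2
ES_B = 0; EF_B = 3
ES_C = max(EF_A=2, EF_B=3) = 3; EF_C = 3+2 = 5
ES_D = 3; EF_D = 3+7 = 10
ES_E = max(EF_C=5, EF_D=10) = 10; EF_E = 10+3 = 13
ES_F = max(EF_B=3, EF_C=5) = 5; EF_F = 5+4 = 9
ES_G = max(EF_C=5, EF_F=9) = 9; EF_G = 9+4 = 13
ES_H = 10; EF_H = 10+8 = 18
ES_I = 5; EF_I = 5+7 = 12
ES_J = max(EF_C=5, EF_E=13, EF_G=13, EF_H=18, EF_I=12) = 18; EF_J = 18+15 = 33
Expected project duration μ = 33 hours. Critical path: B → D → H → J.

Backward pass:
LF_J = 33; LS_J = 33−15 = 18
LF_I = LS_J = 18; LS_I = 18−7 = 11
LF_H = LS_J = 18; LS_H = 18−8 = 10
LF_G = LS_J = 18; LS_G = 18−4 = 14
LF_F = LS_G = 14; LS_F = 14−4 = 10
LF_E = LS_J = 18; LS_E = 18−3 = 15
LF_D = min(LS_E=15, LS_H=10) = 10; LS_D = 10−7 = 3
LF_C = min(LS_E=15, LS_F=10, LS_G=14, LS_I=11, LS_J=18) = 10; LS_C = 10−2 = 8
LF_B = min(LS_C=8, LS_D=3, LS_F=10) = 3; LS_B = 3−3 = 0
LF_A = LS_C = 8; LS_A = 8−2 = 6
Slack_I = LS_I − ES_I = 11 − 5 = 6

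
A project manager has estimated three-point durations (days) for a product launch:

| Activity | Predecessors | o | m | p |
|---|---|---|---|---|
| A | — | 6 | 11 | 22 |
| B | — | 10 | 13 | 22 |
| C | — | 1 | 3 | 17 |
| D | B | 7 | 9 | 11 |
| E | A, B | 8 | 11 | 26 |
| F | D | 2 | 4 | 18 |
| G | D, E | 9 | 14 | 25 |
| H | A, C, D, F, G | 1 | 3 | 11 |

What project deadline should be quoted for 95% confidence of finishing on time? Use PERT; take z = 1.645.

53.9 days

te_A = (6 + 4·11 + 22)/6 = 72/6 = 12; σ²_A = ((22−6)/6)² = 7.111
te_B = (10 + 4·13 + 22)/6 = 84/6 = 14; σ²_B = ((22−10)/6)² = 4.000
te_C = (1 + 4·3 + 17)/6 = 30/6 = 5; σ²_C = ((17−1)/6)² = 7.111
te_D = (7 + 4·9 + 11)/6 = 54/6 = 9; σ²_D = ((11−7)/6)² = 0.444
te_E = (8 + 4·11 + 26)/6 = 78/6 = 13; σ²_E = ((26−8)/6)² = 9.000
te_F = (2 + 4·4 + 18)/6 = 36/6 = 6; σ²_F = ((18−2)/6)² = 7.111
te_G = (9 + 4·14 + 25)/6 = 90/6 = 15; σ²_G = ((25−9)/6)² = 7.111
te_H = (1 + 4·3 + 11)/6 = 24/6 = 4; σ²_H = ((11−1)/6)² = 2.778

Forward pass:
ES_A = 0; EF_A = 12
ES_B = 0; EF_B = 14
ES_C = 0; EF_C = 5
ES_D = 14; EF_D = 14+9 = 23
ES_E = max(EF_A=12, EF_B=14) = 14; EF_E = 14+13 = 27
ES_F = 23; EF_F = 23+6 = 29
ES_G = max(EF_D=23, EF_E=27) = 27; EF_G = 27+15 = 42
ES_H = max(EF_A=12, EF_C=5, EF_D=23, EF_F=29, EF_G=42) = 42; EF_H = 42+4 = 46
Expected project duration μ = 46 days. Critical path: B → E → G → H.

Variance along critical path = 4.000 + 9.000 + 7.111 + 2.778 = 22.889; σ = 4.784 days.
D = μ + z·σ = 46 + 1.645·4.784 = 53.9 days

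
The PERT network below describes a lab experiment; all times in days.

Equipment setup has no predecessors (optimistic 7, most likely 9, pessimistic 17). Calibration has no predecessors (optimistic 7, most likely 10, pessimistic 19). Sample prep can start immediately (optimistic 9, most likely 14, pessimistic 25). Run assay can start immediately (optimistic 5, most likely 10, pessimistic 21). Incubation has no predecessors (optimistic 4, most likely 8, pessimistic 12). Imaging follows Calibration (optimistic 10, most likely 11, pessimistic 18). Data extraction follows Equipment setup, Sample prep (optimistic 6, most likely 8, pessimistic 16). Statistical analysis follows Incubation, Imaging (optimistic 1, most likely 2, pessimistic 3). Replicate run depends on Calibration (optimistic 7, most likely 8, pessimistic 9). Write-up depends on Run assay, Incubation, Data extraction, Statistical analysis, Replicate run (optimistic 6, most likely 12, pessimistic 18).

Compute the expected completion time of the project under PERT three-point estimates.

37 days

te_Equipment setup = (7 + 4·9 + 17)/6 = 60/6 = 10
te_Calibration = (7 + 4·10 + 19)/6 = 66/6 = 11
te_Sample prep = (9 + 4·14 + 25)/6 = 90/6 = 15
te_Run assay = (5 + 4·10 + 21)/6 = 66/6 = 11
te_Incubation = (4 + 4·8 + 12)/6 = 48/6 = 8
te_Imaging = (10 + 4·11 + 18)/6 = 72/6 = 12
te_Data extraction = (6 + 4·8 + 16)/6 = 54/6 = 9
te_Statistical analysis = (1 + 4·2 + 3)/6 = 12/6 = 2
te_Replicate run = (7 + 4·8 + 9)/6 = 48/6 = 8
te_Write-up = (6 + 4·12 + 18)/6 = 72/6 = 12

Forward pass:
ES_Equipment setup = 0; EF_Equipment setup = 10
ES_Calibration = 0; EF_Calibration = 11
ES_Sample prep = 0; EF_Sample prep = 15
ES_Run assay = 0; EF_Run assay = 11
ES_Incubation = 0; EF_Incubation = 8
ES_Imaging = 11; EF_Imaging = 11+12 = 23
ES_Data extraction = max(EF_Equipment setup=10, EF_Sample prep=15) = 15; EF_Data extraction = 15+9 = 24
ES_Statistical analysis = max(EF_Incubation=8, EF_Imaging=23) = 23; EF_Statistical analysis = 23+2 = 25
ES_Replicate run = 11; EF_Replicate run = 11+8 = 19
ES_Write-up = max(EF_Run assay=11, EF_Incubation=8, EF_Data extraction=24, EF_Statistical analysis=25, EF_Replicate run=19) = 25; EF_Write-up = 25+12 = 37
Expected project duration μ = 37 days. Critical path: Calibration → Imaging → Statistical analysis → Write-up.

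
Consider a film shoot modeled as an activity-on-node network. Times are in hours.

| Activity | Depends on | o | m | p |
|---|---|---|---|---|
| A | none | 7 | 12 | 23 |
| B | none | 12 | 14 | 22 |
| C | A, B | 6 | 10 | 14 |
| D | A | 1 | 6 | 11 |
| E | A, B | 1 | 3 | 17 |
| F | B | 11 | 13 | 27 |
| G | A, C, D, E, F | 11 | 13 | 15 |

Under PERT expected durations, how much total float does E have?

te_A = (7 + 4·12 + 23)/6 = 78/6 = 13
te_B = (12 + 4·14 + 22)/6 = 90/6 = 15
te_C = (6 + 4·10 + 14)/6 = 60/6 = 10
te_D = (1 + 4·6 + 11)/6 = 36/6 = 6
te_E = (1 + 4·3 + 17)/6 = 30/6 = 5
te_F = (11 + 4·13 + 27)/6 = 90/6 = 15
te_G = (11 + 4·13 + 15)/6 = 78/6 = 13

Forward pass:
ES_A = 0; EF_A = 13
ES_B = 0; EF_B = 15
ES_C = max(EF_A=13, EF_B=15) = 15; EF_C = 15+10 = 25
ES_D = 13; EF_D = 13+6 = 19
ES_E = max(EF_A=13, EF_B=15) = 15; EF_E = 15+5 = 20
ES_F = 15; EF_F = 15+15 = 30
ES_G = max(EF_A=13, EF_C=25, EF_D=19, EF_E=20, EF_F=30) = 30; EF_G = 30+13 = 43
Expected project duration μ = 43 hours. Critical path: B → F → G.

Backward pass:
LF_G = 43; LS_G = 43−13 = 30
LF_F = LS_G = 30; LS_F = 30−15 = 15
LF_E = LS_G = 30; LS_E = 30−5 = 25
LF_D = LS_G = 30; LS_D = 30−6 = 24
LF_C = LS_G = 30; LS_C = 30−10 = 20
LF_B = min(LS_C=20, LS_E=25, LS_F=15) = 15; LS_B = 15−15 = 0
LF_A = min(LS_C=20, LS_D=24, LS_E=25, LS_G=30) = 20; LS_A = 20−13 = 7
Slack_E = LS_E − ES_E = 25 − 15 = 10

10 hours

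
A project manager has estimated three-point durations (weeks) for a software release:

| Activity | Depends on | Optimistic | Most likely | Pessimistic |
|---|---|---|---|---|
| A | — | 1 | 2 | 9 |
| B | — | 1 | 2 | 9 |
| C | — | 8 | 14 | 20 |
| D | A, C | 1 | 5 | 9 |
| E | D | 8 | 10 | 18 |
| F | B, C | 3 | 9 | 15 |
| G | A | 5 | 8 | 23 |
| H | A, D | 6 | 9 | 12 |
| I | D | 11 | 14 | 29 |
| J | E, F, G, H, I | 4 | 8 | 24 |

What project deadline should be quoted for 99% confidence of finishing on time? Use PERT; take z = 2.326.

56.8 weeks

te_A = (1 + 4·2 + 9)/6 = 18/6 = 3; σ²_A = ((9−1)/6)² = 1.778
te_B = (1 + 4·2 + 9)/6 = 18/6 = 3; σ²_B = ((9−1)/6)² = 1.778
te_C = (8 + 4·14 + 20)/6 = 84/6 = 14; σ²_C = ((20−8)/6)² = 4.000
te_D = (1 + 4·5 + 9)/6 = 30/6 = 5; σ²_D = ((9−1)/6)² = 1.778
te_E = (8 + 4·10 + 18)/6 = 66/6 = 11; σ²_E = ((18−8)/6)² = 2.778
te_F = (3 + 4·9 + 15)/6 = 54/6 = 9; σ²_F = ((15−3)/6)² = 4.000
te_G = (5 + 4·8 + 23)/6 = 60/6 = 10; σ²_G = ((23−5)/6)² = 9.000
te_H = (6 + 4·9 + 12)/6 = 54/6 = 9; σ²_H = ((12−6)/6)² = 1.000
te_I = (11 + 4·14 + 29)/6 = 96/6 = 16; σ²_I = ((29−11)/6)² = 9.000
te_J = (4 + 4·8 + 24)/6 = 60/6 = 10; σ²_J = ((24−4)/6)² = 11.111

Forward pass:
ES_A = 0; EF_A = 3
ES_B = 0; EF_B = 3
ES_C = 0; EF_C = 14
ES_D = max(EF_A=3, EF_C=14) = 14; EF_D = 14+5 = 19
ES_E = 19; EF_E = 19+11 = 30
ES_F = max(EF_B=3, EF_C=14) = 14; EF_F = 14+9 = 23
ES_G = 3; EF_G = 3+10 = 13
ES_H = max(EF_A=3, EF_D=19) = 19; EF_H = 19+9 = 28
ES_I = 19; EF_I = 19+16 = 35
ES_J = max(EF_E=30, EF_F=23, EF_G=13, EF_H=28, EF_I=35) = 35; EF_J = 35+10 = 45
Expected project duration μ = 45 weeks. Critical path: C → D → I → J.

Variance along critical path = 4.000 + 1.778 + 9.000 + 11.111 = 25.889; σ = 5.088 weeks.
D = μ + z·σ = 45 + 2.326·5.088 = 56.8 weeks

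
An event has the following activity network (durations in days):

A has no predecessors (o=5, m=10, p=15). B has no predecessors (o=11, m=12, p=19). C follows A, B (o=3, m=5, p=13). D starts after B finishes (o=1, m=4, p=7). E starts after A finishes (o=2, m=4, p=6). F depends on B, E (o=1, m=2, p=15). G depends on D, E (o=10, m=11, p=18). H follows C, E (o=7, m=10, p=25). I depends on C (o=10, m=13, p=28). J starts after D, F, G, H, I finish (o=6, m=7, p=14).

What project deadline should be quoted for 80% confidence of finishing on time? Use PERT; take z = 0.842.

te_A = (5 + 4·10 + 15)/6 = 60/6 = 10; σ²_A = ((15−5)/6)² = 2.778
te_B = (11 + 4·12 + 19)/6 = 78/6 = 13; σ²_B = ((19−11)/6)² = 1.778
te_C = (3 + 4·5 + 13)/6 = 36/6 = 6; σ²_C = ((13−3)/6)² = 2.778
te_D = (1 + 4·4 + 7)/6 = 24/6 = 4; σ²_D = ((7−1)/6)² = 1.000
te_E = (2 + 4·4 + 6)/6 = 24/6 = 4; σ²_E = ((6−2)/6)² = 0.444
te_F = (1 + 4·2 + 15)/6 = 24/6 = 4; σ²_F = ((15−1)/6)² = 5.444
te_G = (10 + 4·11 + 18)/6 = 72/6 = 12; σ²_G = ((18−10)/6)² = 1.778
te_H = (7 + 4·10 + 25)/6 = 72/6 = 12; σ²_H = ((25−7)/6)² = 9.000
te_I = (10 + 4·13 + 28)/6 = 90/6 = 15; σ²_I = ((28−10)/6)² = 9.000
te_J = (6 + 4·7 + 14)/6 = 48/6 = 8; σ²_J = ((14−6)/6)² = 1.778

Forward pass:
ES_A = 0; EF_A = 10
ES_B = 0; EF_B = 13
ES_C = max(EF_A=10, EF_B=13) = 13; EF_C = 13+6 = 19
ES_D = 13; EF_D = 13+4 = 17
ES_E = 10; EF_E = 10+4 = 14
ES_F = max(EF_B=13, EF_E=14) = 14; EF_F = 14+4 = 18
ES_G = max(EF_D=17, EF_E=14) = 17; EF_G = 17+12 = 29
ES_H = max(EF_C=19, EF_E=14) = 19; EF_H = 19+12 = 31
ES_I = 19; EF_I = 19+15 = 34
ES_J = max(EF_D=17, EF_F=18, EF_G=29, EF_H=31, EF_I=34) = 34; EF_J = 34+8 = 42
Expected project duration μ = 42 days. Critical path: B → C → I → J.

Variance along critical path = 1.778 + 2.778 + 9.000 + 1.778 = 15.333; σ = 3.916 days.
D = μ + z·σ = 42 + 0.842·3.916 = 45.3 days

45.3 days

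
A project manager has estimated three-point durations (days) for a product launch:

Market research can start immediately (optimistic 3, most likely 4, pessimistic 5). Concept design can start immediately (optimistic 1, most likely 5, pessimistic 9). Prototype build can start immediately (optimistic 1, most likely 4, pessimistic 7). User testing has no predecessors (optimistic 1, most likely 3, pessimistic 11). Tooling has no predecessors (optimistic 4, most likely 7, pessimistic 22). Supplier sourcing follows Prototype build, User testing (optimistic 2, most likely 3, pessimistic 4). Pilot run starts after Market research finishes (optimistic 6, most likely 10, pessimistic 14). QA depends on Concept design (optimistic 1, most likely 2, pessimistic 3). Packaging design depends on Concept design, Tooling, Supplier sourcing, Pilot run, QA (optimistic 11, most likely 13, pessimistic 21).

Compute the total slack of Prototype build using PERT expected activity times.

te_Market research = (3 + 4·4 + 5)/6 = 24/6 = 4
te_Concept design = (1 + 4·5 + 9)/6 = 30/6 = 5
te_Prototype build = (1 + 4·4 + 7)/6 = 24/6 = 4
te_User testing = (1 + 4·3 + 11)/6 = 24/6 = 4
te_Tooling = (4 + 4·7 + 22)/6 = 54/6 = 9
te_Supplier sourcing = (2 + 4·3 + 4)/6 = 18/6 = 3
te_Pilot run = (6 + 4·10 + 14)/6 = 60/6 = 10
te_QA = (1 + 4·2 + 3)/6 = 12/6 = 2
te_Packaging design = (11 + 4·13 + 21)/6 = 84/6 = 14

Forward pass:
ES_Market research = 0; EF_Market research = 4
ES_Concept design = 0; EF_Concept design = 5
ES_Prototype build = 0; EF_Prototype build = 4
ES_User testing = 0; EF_User testing = 4
ES_Tooling = 0; EF_Tooling = 9
ES_Supplier sourcing = max(EF_Prototype build=4, EF_User testing=4) = 4; EF_Supplier sourcing = 4+3 = 7
ES_Pilot run = 4; EF_Pilot run = 4+10 = 14
ES_QA = 5; EF_QA = 5+2 = 7
ES_Packaging design = max(EF_Concept design=5, EF_Tooling=9, EF_Supplier sourcing=7, EF_Pilot run=14, EF_QA=7) = 14; EF_Packaging design = 14+14 = 28
Expected project duration μ = 28 days. Critical path: Market research → Pilot run → Packaging design.

Backward pass:
LF_Packaging design = 28; LS_Packaging design = 28−14 = 14
LF_QA = LS_Packaging design = 14; LS_QA = 14−2 = 12
LF_Pilot run = LS_Packaging design = 14; LS_Pilot run = 14−10 = 4
LF_Supplier sourcing = LS_Packaging design = 14; LS_Supplier sourcing = 14−3 = 11
LF_Tooling = LS_Packaging design = 14; LS_Tooling = 14−9 = 5
LF_User testing = LS_Supplier sourcing = 11; LS_User testing = 11−4 = 7
LF_Prototype build = LS_Supplier sourcing = 11; LS_Prototype build = 11−4 = 7
LF_Concept design = min(LS_QA=12, LS_Packaging design=14) = 12; LS_Concept design = 12−5 = 7
LF_Market research = LS_Pilot run = 4; LS_Market research = 4−4 = 0
Slack_Prototype build = LS_Prototype build − ES_Prototype build = 7 − 0 = 7

7 days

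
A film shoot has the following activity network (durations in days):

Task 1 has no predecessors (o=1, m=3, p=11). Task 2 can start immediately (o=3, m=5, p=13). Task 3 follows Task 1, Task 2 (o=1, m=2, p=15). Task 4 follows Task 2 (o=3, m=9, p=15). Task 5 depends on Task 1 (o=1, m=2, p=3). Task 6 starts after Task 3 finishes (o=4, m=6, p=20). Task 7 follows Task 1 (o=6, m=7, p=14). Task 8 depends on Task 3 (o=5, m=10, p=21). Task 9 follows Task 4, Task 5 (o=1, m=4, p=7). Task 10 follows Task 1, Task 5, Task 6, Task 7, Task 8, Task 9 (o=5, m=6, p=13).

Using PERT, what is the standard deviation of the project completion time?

te_Task 1 = (1 + 4·3 + 11)/6 = 24/6 = 4; σ²_Task 1 = ((11−1)/6)² = 2.778
te_Task 2 = (3 + 4·5 + 13)/6 = 36/6 = 6; σ²_Task 2 = ((13−3)/6)² = 2.778
te_Task 3 = (1 + 4·2 + 15)/6 = 24/6 = 4; σ²_Task 3 = ((15−1)/6)² = 5.444
te_Task 4 = (3 + 4·9 + 15)/6 = 54/6 = 9; σ²_Task 4 = ((15−3)/6)² = 4.000
te_Task 5 = (1 + 4·2 + 3)/6 = 12/6 = 2; σ²_Task 5 = ((3−1)/6)² = 0.111
te_Task 6 = (4 + 4·6 + 20)/6 = 48/6 = 8; σ²_Task 6 = ((20−4)/6)² = 7.111
te_Task 7 = (6 + 4·7 + 14)/6 = 48/6 = 8; σ²_Task 7 = ((14−6)/6)² = 1.778
te_Task 8 = (5 + 4·10 + 21)/6 = 66/6 = 11; σ²_Task 8 = ((21−5)/6)² = 7.111
te_Task 9 = (1 + 4·4 + 7)/6 = 24/6 = 4; σ²_Task 9 = ((7−1)/6)² = 1.000
te_Task 10 = (5 + 4·6 + 13)/6 = 42/6 = 7; σ²_Task 10 = ((13−5)/6)² = 1.778

Forward pass:
ES_Task 1 = 0; EF_Task 1 = 4
ES_Task 2 = 0; EF_Task 2 = 6
ES_Task 3 = max(EF_Task 1=4, EF_Task 2=6) = 6; EF_Task 3 = 6+4 = 10
ES_Task 4 = 6; EF_Task 4 = 6+9 = 15
ES_Task 5 = 4; EF_Task 5 = 4+2 = 6
ES_Task 6 = 10; EF_Task 6 = 10+8 = 18
ES_Task 7 = 4; EF_Task 7 = 4+8 = 12
ES_Task 8 = 10; EF_Task 8 = 10+11 = 21
ES_Task 9 = max(EF_Task 4=15, EF_Task 5=6) = 15; EF_Task 9 = 15+4 = 19
ES_Task 10 = max(EF_Task 1=4, EF_Task 5=6, EF_Task 6=18, EF_Task 7=12, EF_Task 8=21, EF_Task 9=19) = 21; EF_Task 10 = 21+7 = 28
Expected project duration μ = 28 days. Critical path: Task 2 → Task 3 → Task 8 → Task 10.

Variance along critical path = 2.778 + 5.444 + 7.111 + 1.778 = 17.111
σ = √17.111 = 4.137 days

4.14 days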